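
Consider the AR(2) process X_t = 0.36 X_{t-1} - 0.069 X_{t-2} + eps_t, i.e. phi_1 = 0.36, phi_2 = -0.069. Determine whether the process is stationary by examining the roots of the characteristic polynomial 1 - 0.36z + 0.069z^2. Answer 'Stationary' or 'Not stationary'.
\text{Stationary}

The AR(p) characteristic polynomial is P(z) = 1 - 0.36z + 0.069z^2.
Stationarity requires all roots to lie outside the unit circle, i.e. |z| > 1 for every root.
Set 1 + (-0.36) z + (0.069) z^2 = 0, i.e. a z^2 + b z + c = 0 with a = 0.069, b = -0.36, c = 1.
Discriminant D = b^2 - 4ac = (-0.36)^2 - 4*(0.069)*1 = 0.1296 - (0.276) = -0.1464.
D < 0, so the roots are the complex-conjugate pair z = (-b +/- i sqrt(-D)) / (2a) = 2.6087 +/- 2.7726i.
For a conjugate pair |z|^2 = z * conj(z) = (product of roots) = c/a = 1/(0.069) = 14.492754, so |z| = sqrt(14.492754) = 3.8069 for both roots.
Moduli of all roots: 3.8069, 3.8069.
All moduli strictly greater than 1? Yes.
Verdict: Stationary.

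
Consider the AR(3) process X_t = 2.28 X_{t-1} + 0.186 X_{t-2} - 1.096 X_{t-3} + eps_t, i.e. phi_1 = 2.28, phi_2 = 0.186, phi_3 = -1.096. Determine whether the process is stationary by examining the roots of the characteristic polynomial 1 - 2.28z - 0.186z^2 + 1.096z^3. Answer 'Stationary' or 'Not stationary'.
\text{Not stationary}

The AR(p) characteristic polynomial is P(z) = 1 - 2.28z - 0.186z^2 + 1.096z^3.
Stationarity requires all roots to lie outside the unit circle, i.e. |z| > 1 for every root.
Degree 3: look for a simple real root z0 first, then factor out (1 - z/z0) and solve the remaining quadratic.
Testing z0 = 1.25: P(1.25) = 1 + (-2.28)(1.25) + (-0.186)(1.25)^2 + (1.096)(1.25)^3
  = 1 + (-2.85) + (-0.290625) + (2.140625) = 0.  So z_0 = 1.25 is a root, |z_0| = 1.25.
Divide out the factor (1 - 0.8 z) = (1 - z/z0) (since 1/z0 = 0.8):
  P(z) = (1 - 0.8 z)(1 + (-1.48) z + (-1.37) z^2)
  [check: z-coef -1.48 - (0.8) = -2.28; z^2-coef -1.37 - (0.8)(-1.48) = -0.186; z^3-coef -(0.8)(-1.37) = 1.096.]
Remaining roots from the quadratic factor 1 + (-1.48) z + (-1.37) z^2:
  Set 1 + (-1.48) z + (-1.37) z^2 = 0, i.e. a z^2 + b z + c = 0 with a = -1.37, b = -1.48, c = 1.
  Discriminant D = b^2 - 4ac = (-1.48)^2 - 4*(-1.37)*1 = 2.1904 - (-5.48) = 7.6704.
  D >= 0, so the roots are real: z = (-b +/- sqrt(D)) / (2a) = (1.48 +/- 2.769549) / (-2.74).
    z_1 = (1.48 + 2.769549) / (-2.74) = -1.5509,   |z_1| = 1.5509.
    z_2 = (1.48 - 2.769549) / (-2.74) = 0.4706,   |z_2| = 0.4706.
Moduli of all roots: 1.2500, 1.5509, 0.4706.
All moduli strictly greater than 1? No.
Verdict: Not stationary.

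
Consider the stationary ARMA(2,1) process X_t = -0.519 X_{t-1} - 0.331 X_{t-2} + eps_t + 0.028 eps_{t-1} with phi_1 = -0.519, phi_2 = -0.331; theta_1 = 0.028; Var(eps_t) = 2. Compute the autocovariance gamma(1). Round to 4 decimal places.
\gamma(1) = -0.9690

Multiply the model equation by X_{t-k} and take expectations. With theta_0 = psi_0 = 1 and psi_j the MA(infinity) weights, this gives
  gamma(k) - sum_i phi_i gamma(k-i) = c_k,
  c_k = sigma^2 * sum_{j=k..q} theta_j psi_{j-k}   (c_k = 0 for k > q),
using gamma(-m) = gamma(m).
psi-weights needed (psi_j = theta_j + sum_i phi_i psi_{j-i}):
  psi_1 = theta_1 + phi_1 = 0.028 + (-0.519) = -0.491
Right-hand sides:
  c_0 = sigma^2 (1 + theta_1 psi_1) = 2 * (1 + (0.028)(-0.491)) = 2 * 0.986252 = 1.972504
  c_1 = sigma^2 theta_1 = 2 * (0.028) = 0.056
  c_2 = 0
Equations for k = 0, 1, 2 (AR order 2, c_2 = 0):
  (E0) gamma(0) = phi_1 gamma(1) + phi_2 gamma(2) + c_0
  (E1) gamma(1) = phi_1 gamma(0) + phi_2 gamma(1) + c_1
  (E2) gamma(2) = phi_1 gamma(1) + phi_2 gamma(0)
From (E1): gamma(1) = A gamma(0) + B with
  A = phi_1 / (1 - phi_2) = -0.519 / 1.331 = -0.389932,   B = c_1 / (1 - phi_2) = 0.056 / 1.331 = 0.042074.
Insert (E2) into (E0): gamma(0) (1 - phi_2^2) = phi_1 (1 + phi_2) gamma(1) + c_0.
  phi_1 (1 + phi_2) = (-0.519)(0.669) = -0.347211,   1 - phi_2^2 = 0.890439.
Replace gamma(1) by A gamma(0) + B and collect gamma(0):
  gamma(0) [0.890439 - (-0.347211)(-0.389932)] = (-0.347211)(0.042074) + 1.972504
  gamma(0) * 0.75505 = 1.957896
  gamma(0) = 1.957896 / 0.75505 = 2.593067.
  gamma(1) = A gamma(0) + B = (-0.389932)(2.593067) + (0.042074) = -0.969047.
Therefore gamma(1) = -0.9690 (to 4 decimal places).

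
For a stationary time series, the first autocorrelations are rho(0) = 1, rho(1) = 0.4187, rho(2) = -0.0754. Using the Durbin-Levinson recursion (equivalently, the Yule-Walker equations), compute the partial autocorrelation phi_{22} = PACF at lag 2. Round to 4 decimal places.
\phi_{22} = -0.3040

The PACF at lag k is phi_{kk}, the last component of the solution
to the Yule-Walker system G_k phi = r_k where
  (G_k)_{ij} = rho(|i - j|), (r_k)_i = rho(i), i,j = 1..k.
Equivalently, Durbin-Levinson gives phi_{kk} iteratively:
  phi_{11} = rho(1)
  phi_{kk} = [rho(k) - sum_{j=1..k-1} phi_{k-1,j} rho(k-j)]
            / [1 - sum_{j=1..k-1} phi_{k-1,j} rho(j)],
  phi_{k,j} = phi_{k-1,j} - phi_{kk} phi_{k-1,k-j},  j = 1..k-1.
Step k = 1:
  phi_11 = rho(1) = 0.4187.
Step k = 2:
  phi_22 = [rho(2) - phi_11 rho(1)] / [1 - phi_11 rho(1)] = [-0.0754 - (0.4187)(0.4187)] / [1 - (0.4187)(0.4187)]
         = -0.25070969 / 0.82469031 = -0.304.
Therefore phi_{22} = -0.3040.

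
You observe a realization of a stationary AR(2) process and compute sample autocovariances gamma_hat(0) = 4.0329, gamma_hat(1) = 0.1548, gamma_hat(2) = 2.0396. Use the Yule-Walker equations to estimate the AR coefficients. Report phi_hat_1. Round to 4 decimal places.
\hat\phi_{1} = 0.0190

The Yule-Walker equations for an AR(p) process read, in matrix form,
  Gamma_p phi = r_p,   with   (Gamma_p)_{ij} = gamma(|i - j|),
                       (r_p)_i = gamma(i),   i,j = 1..p.
Substitute the sample gammas (Toeplitz matrix and right-hand side of size 2):
  Gamma_p = [[4.0329, 0.1548], [0.1548, 4.0329]]
  r_p     = [0.1548, 2.0396]
Written out:
  4.0329 phi_1 + 0.1548 phi_2 = 0.1548
  0.1548 phi_1 + 4.0329 phi_2 = 2.0396
Solve by Cramer's rule:
  det = gamma(0)^2 - gamma(1)^2 = (4.0329)^2 - (0.1548)^2 = 16.26428241 - 0.02396304 = 16.24031937
  phi_hat_1 = [gamma(1) gamma(0) - gamma(1) gamma(2)] / det = [(0.1548)(4.0329) - (0.1548)(2.0396)] / 16.24031937 = 0.30856284 / 16.24031937 = 0.019
  phi_hat_2 = [gamma(0) gamma(2) - gamma(1)^2] / det = [(4.0329)(2.0396) - (0.1548)^2] / 16.24031937 = 8.2015398 / 16.24031937 = 0.505
So phi_hat = [0.0190, 0.5050].
Therefore phi_hat_1 = 0.0190.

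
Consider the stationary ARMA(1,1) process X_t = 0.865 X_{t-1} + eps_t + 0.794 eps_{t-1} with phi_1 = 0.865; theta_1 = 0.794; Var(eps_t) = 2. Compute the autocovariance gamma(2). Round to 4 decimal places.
\gamma(2) = 19.2285

Multiply the model equation by X_{t-k} and take expectations. With theta_0 = psi_0 = 1 and psi_j the MA(infinity) weights, this gives
  gamma(k) - sum_i phi_i gamma(k-i) = c_k,
  c_k = sigma^2 * sum_{j=k..q} theta_j psi_{j-k}   (c_k = 0 for k > q),
using gamma(-m) = gamma(m).
psi-weights needed (psi_j = theta_j + sum_i phi_i psi_{j-i}):
  psi_1 = theta_1 + phi_1 = 0.794 + (0.865) = 1.659
Right-hand sides:
  c_0 = sigma^2 (1 + theta_1 psi_1) = 2 * (1 + (0.794)(1.659)) = 2 * 2.317246 = 4.634492
  c_1 = sigma^2 theta_1 = 2 * (0.794) = 1.588
  c_2 = 0
Equations for k = 0 and k = 1 (AR order 1):
  gamma(0) = phi_1 gamma(1) + c_0
  gamma(1) = phi_1 gamma(0) + c_1
Substituting the second into the first: gamma(0) (1 - phi_1^2) = c_0 + phi_1 c_1, so
  gamma(0) = (c_0 + phi_1 c_1) / (1 - phi_1^2) = (4.634492 + (0.865)(1.588)) / (1 - (0.865)^2) = 6.008112 / 0.251775 = 23.863021.
  gamma(1) = phi_1 gamma(0) + c_1 = (0.865)(23.863021) + (1.588) = 22.229513.
For k = 2 (> q): gamma(2) = phi_1 gamma(1) = (0.865)(22.229513) = 19.228529.
Therefore gamma(2) = 19.2285 (to 4 decimal places).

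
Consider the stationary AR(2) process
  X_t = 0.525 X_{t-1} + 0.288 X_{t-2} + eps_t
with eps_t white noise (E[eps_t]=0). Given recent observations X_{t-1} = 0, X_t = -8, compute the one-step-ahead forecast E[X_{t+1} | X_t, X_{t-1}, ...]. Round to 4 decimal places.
E[X_{t+1} \mid \mathcal F_t] = -4.2000

For an AR(p) model X_t = c + sum_i phi_i X_{t-i} + eps_t, the
one-step-ahead conditional mean is
  E[X_{t+1} | X_t, ...] = c + sum_i phi_i X_{t+1-i}.
Substitute known values:
  E[X_{t+1} | ...] = (0.525) * (-8) + (0.288) * (0)
                   = -4.2000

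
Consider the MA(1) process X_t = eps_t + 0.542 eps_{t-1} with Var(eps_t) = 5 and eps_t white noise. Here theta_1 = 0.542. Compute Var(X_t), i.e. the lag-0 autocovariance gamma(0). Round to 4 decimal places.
\gamma(0) = 6.4688

For an MA(q) process X_t = eps_t + sum_i theta_i eps_{t-i} with
Var(eps_t) = sigma^2, the variance is
  gamma(0) = sigma^2 * (1 + sum_i theta_i^2).
  sum_i theta_i^2 = (0.542)^2 = 0.293764.
  gamma(0) = 5 * (1 + 0.293764) = 5 * 1.293764 = 6.46882, which rounds to 6.4688.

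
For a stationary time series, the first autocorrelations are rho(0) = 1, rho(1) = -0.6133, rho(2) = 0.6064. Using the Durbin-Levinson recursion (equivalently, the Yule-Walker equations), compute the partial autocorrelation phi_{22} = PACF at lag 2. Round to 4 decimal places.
\phi_{22} = 0.3691

The PACF at lag k is phi_{kk}, the last component of the solution
to the Yule-Walker system G_k phi = r_k where
  (G_k)_{ij} = rho(|i - j|), (r_k)_i = rho(i), i,j = 1..k.
Equivalently, Durbin-Levinson gives phi_{kk} iteratively:
  phi_{11} = rho(1)
  phi_{kk} = [rho(k) - sum_{j=1..k-1} phi_{k-1,j} rho(k-j)]
            / [1 - sum_{j=1..k-1} phi_{k-1,j} rho(j)],
  phi_{k,j} = phi_{k-1,j} - phi_{kk} phi_{k-1,k-j},  j = 1..k-1.
Step k = 1:
  phi_11 = rho(1) = -0.6133.
Step k = 2:
  phi_22 = [rho(2) - phi_11 rho(1)] / [1 - phi_11 rho(1)] = [0.6064 - (-0.6133)(-0.6133)] / [1 - (-0.6133)(-0.6133)]
         = 0.23026311 / 0.62386311 = 0.3691.
Therefore phi_{22} = 0.3691.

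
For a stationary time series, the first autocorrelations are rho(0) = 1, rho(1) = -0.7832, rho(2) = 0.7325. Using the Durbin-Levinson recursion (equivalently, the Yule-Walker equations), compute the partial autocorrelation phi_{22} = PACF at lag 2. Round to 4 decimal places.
\phi_{22} = 0.3081

The PACF at lag k is phi_{kk}, the last component of the solution
to the Yule-Walker system G_k phi = r_k where
  (G_k)_{ij} = rho(|i - j|), (r_k)_i = rho(i), i,j = 1..k.
Equivalently, Durbin-Levinson gives phi_{kk} iteratively:
  phi_{11} = rho(1)
  phi_{kk} = [rho(k) - sum_{j=1..k-1} phi_{k-1,j} rho(k-j)]
            / [1 - sum_{j=1..k-1} phi_{k-1,j} rho(j)],
  phi_{k,j} = phi_{k-1,j} - phi_{kk} phi_{k-1,k-j},  j = 1..k-1.
Step k = 1:
  phi_11 = rho(1) = -0.7832.
Step k = 2:
  phi_22 = [rho(2) - phi_11 rho(1)] / [1 - phi_11 rho(1)] = [0.7325 - (-0.7832)(-0.7832)] / [1 - (-0.7832)(-0.7832)]
         = 0.11909776 / 0.38659776 = 0.3081.
Therefore phi_{22} = 0.3081.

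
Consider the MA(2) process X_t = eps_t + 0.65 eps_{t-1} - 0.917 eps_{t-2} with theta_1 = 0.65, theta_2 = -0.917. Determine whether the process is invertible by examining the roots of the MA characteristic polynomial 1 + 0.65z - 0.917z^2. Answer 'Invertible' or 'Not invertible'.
\text{Not invertible}

The MA(q) characteristic polynomial is P(z) = 1 + 0.65z - 0.917z^2.
Invertibility requires all roots to lie outside the unit circle, i.e. |z| > 1 for every root.
Set 1 + (0.65) z + (-0.917) z^2 = 0, i.e. a z^2 + b z + c = 0 with a = -0.917, b = 0.65, c = 1.
Discriminant D = b^2 - 4ac = (0.65)^2 - 4*(-0.917)*1 = 0.4225 - (-3.668) = 4.0905.
D >= 0, so the roots are real: z = (-b +/- sqrt(D)) / (2a) = (-0.65 +/- 2.022498) / (-1.834).
  z_1 = (-0.65 + 2.022498) / (-1.834) = -0.7484,   |z_1| = 0.7484.
  z_2 = (-0.65 - 2.022498) / (-1.834) = 1.4572,   |z_2| = 1.4572.
Moduli of all roots: 0.7484, 1.4572.
All moduli strictly greater than 1? No.
Verdict: Not invertible.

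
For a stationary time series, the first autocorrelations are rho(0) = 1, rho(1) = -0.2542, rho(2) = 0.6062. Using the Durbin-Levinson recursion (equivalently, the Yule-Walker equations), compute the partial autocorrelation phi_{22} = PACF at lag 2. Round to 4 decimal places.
\phi_{22} = 0.5790

The PACF at lag k is phi_{kk}, the last component of the solution
to the Yule-Walker system G_k phi = r_k where
  (G_k)_{ij} = rho(|i - j|), (r_k)_i = rho(i), i,j = 1..k.
Equivalently, Durbin-Levinson gives phi_{kk} iteratively:
  phi_{11} = rho(1)
  phi_{kk} = [rho(k) - sum_{j=1..k-1} phi_{k-1,j} rho(k-j)]
            / [1 - sum_{j=1..k-1} phi_{k-1,j} rho(j)],
  phi_{k,j} = phi_{k-1,j} - phi_{kk} phi_{k-1,k-j},  j = 1..k-1.
Step k = 1:
  phi_11 = rho(1) = -0.2542.
Step k = 2:
  phi_22 = [rho(2) - phi_11 rho(1)] / [1 - phi_11 rho(1)] = [0.6062 - (-0.2542)(-0.2542)] / [1 - (-0.2542)(-0.2542)]
         = 0.54158236 / 0.93538236 = 0.579.
Therefore phi_{22} = 0.5790.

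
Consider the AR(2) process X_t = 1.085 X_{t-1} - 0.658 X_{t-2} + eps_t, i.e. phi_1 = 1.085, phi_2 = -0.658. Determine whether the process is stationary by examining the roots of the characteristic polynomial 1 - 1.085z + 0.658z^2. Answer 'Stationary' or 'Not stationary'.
\text{Stationary}

The AR(p) characteristic polynomial is P(z) = 1 - 1.085z + 0.658z^2.
Stationarity requires all roots to lie outside the unit circle, i.e. |z| > 1 for every root.
Set 1 + (-1.085) z + (0.658) z^2 = 0, i.e. a z^2 + b z + c = 0 with a = 0.658, b = -1.085, c = 1.
Discriminant D = b^2 - 4ac = (-1.085)^2 - 4*(0.658)*1 = 1.177225 - (2.632) = -1.454775.
D < 0, so the roots are the complex-conjugate pair z = (-b +/- i sqrt(-D)) / (2a) = 0.8245 +/- 0.9165i.
For a conjugate pair |z|^2 = z * conj(z) = (product of roots) = c/a = 1/(0.658) = 1.519757, so |z| = sqrt(1.519757) = 1.2328 for both roots.
Moduli of all roots: 1.2328, 1.2328.
All moduli strictly greater than 1? Yes.
Verdict: Stationary.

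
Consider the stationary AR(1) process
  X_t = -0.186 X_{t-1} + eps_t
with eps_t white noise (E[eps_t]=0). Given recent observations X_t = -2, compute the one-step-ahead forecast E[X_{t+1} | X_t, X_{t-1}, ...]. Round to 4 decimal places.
E[X_{t+1} \mid \mathcal F_t] = 0.3720

For an AR(p) model X_t = c + sum_i phi_i X_{t-i} + eps_t, the
one-step-ahead conditional mean is
  E[X_{t+1} | X_t, ...] = c + sum_i phi_i X_{t+1-i}.
Substitute known values:
  E[X_{t+1} | ...] = (-0.186) * (-2)
                   = 0.3720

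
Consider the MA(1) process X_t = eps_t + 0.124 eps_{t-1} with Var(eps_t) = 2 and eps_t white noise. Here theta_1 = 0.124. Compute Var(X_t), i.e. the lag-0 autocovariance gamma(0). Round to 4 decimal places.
\gamma(0) = 2.0308

For an MA(q) process X_t = eps_t + sum_i theta_i eps_{t-i} with
Var(eps_t) = sigma^2, the variance is
  gamma(0) = sigma^2 * (1 + sum_i theta_i^2).
  sum_i theta_i^2 = (0.124)^2 = 0.015376.
  gamma(0) = 2 * (1 + 0.015376) = 2 * 1.015376 = 2.030752, which rounds to 2.0308.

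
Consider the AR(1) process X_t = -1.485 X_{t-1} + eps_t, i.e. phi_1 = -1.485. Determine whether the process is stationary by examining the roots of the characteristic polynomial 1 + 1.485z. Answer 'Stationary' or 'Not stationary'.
\text{Not stationary}

The AR(p) characteristic polynomial is P(z) = 1 + 1.485z.
Stationarity requires all roots to lie outside the unit circle, i.e. |z| > 1 for every root.
This is linear in z: 1 + (1.485) z = 0  =>  z = -1/(1.485) = -0.673401,  |z| = 0.673401.
Moduli of all roots: 0.6734.
All moduli strictly greater than 1? No.
Verdict: Not stationary.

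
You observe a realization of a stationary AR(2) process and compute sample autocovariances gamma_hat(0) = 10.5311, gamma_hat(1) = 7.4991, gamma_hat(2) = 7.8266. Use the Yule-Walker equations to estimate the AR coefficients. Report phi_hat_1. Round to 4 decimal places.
\hat\phi_{1} = 0.3710

The Yule-Walker equations for an AR(p) process read, in matrix form,
  Gamma_p phi = r_p,   with   (Gamma_p)_{ij} = gamma(|i - j|),
                       (r_p)_i = gamma(i),   i,j = 1..p.
Substitute the sample gammas (Toeplitz matrix and right-hand side of size 2):
  Gamma_p = [[10.5311, 7.4991], [7.4991, 10.5311]]
  r_p     = [7.4991, 7.8266]
Written out:
  10.5311 phi_1 + 7.4991 phi_2 = 7.4991
  7.4991 phi_1 + 10.5311 phi_2 = 7.8266
Solve by Cramer's rule:
  det = gamma(0)^2 - gamma(1)^2 = (10.5311)^2 - (7.4991)^2 = 110.90406721 - 56.23650081 = 54.6675664
  phi_hat_1 = [gamma(1) gamma(0) - gamma(1) gamma(2)] / det = [(7.4991)(10.5311) - (7.4991)(7.8266)] / 54.6675664 = 20.28131595 / 54.6675664 = 0.371
  phi_hat_2 = [gamma(0) gamma(2) - gamma(1)^2] / det = [(10.5311)(7.8266) - (7.4991)^2] / 54.6675664 = 26.18620645 / 54.6675664 = 0.479
So phi_hat = [0.3710, 0.4790].
Therefore phi_hat_1 = 0.3710.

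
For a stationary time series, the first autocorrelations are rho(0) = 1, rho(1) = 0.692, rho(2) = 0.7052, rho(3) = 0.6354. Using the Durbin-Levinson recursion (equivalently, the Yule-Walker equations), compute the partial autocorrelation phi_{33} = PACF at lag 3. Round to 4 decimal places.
\phi_{33} = 0.1391

The PACF at lag k is phi_{kk}, the last component of the solution
to the Yule-Walker system G_k phi = r_k where
  (G_k)_{ij} = rho(|i - j|), (r_k)_i = rho(i), i,j = 1..k.
Equivalently, Durbin-Levinson gives phi_{kk} iteratively:
  phi_{11} = rho(1)
  phi_{kk} = [rho(k) - sum_{j=1..k-1} phi_{k-1,j} rho(k-j)]
            / [1 - sum_{j=1..k-1} phi_{k-1,j} rho(j)],
  phi_{k,j} = phi_{k-1,j} - phi_{kk} phi_{k-1,k-j},  j = 1..k-1.
Step k = 1:
  phi_11 = rho(1) = 0.692.
Step k = 2:
  phi_22 = [rho(2) - phi_11 rho(1)] / [1 - phi_11 rho(1)] = [0.7052 - (0.692)(0.692)] / [1 - (0.692)(0.692)]
         = 0.226336 / 0.521136 = 0.434313.
  Update: phi_21 = phi_11 - phi_22 phi_11 = 0.692 - (0.434313)(0.692) = 0.391456.
Step k = 3:
  phi_33 = [rho(3) - phi_21 rho(2) - phi_22 rho(1)] / [1 - phi_21 rho(1) - phi_22 rho(2)]
    numerator   = 0.6354 - (0.391456)(0.7052) - (0.434313)(0.692) = 0.05880111
    denominator = 1 - (0.391456)(0.692) - (0.434313)(0.7052) = 0.42283539
  phi_33 = 0.05880111 / 0.42283539 = 0.1391.
Therefore phi_{33} = 0.1391.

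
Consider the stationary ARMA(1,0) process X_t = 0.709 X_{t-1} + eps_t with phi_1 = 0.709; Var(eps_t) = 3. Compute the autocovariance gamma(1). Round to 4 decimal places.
\gamma(1) = 4.2769

Multiply the model equation by X_{t-k} and take expectations. With theta_0 = psi_0 = 1 and psi_j the MA(infinity) weights, this gives
  gamma(k) - sum_i phi_i gamma(k-i) = c_k,
  c_k = sigma^2 * sum_{j=k..q} theta_j psi_{j-k}   (c_k = 0 for k > q),
using gamma(-m) = gamma(m).
Pure AR (q = 0): c_0 = sigma^2 = 3, c_k = 0 for k >= 1.
Equations for k = 0 and k = 1 (AR order 1):
  gamma(0) = phi_1 gamma(1) + c_0
  gamma(1) = phi_1 gamma(0) + c_1
Substituting the second into the first: gamma(0) (1 - phi_1^2) = c_0 + phi_1 c_1, so
  gamma(0) = c_0 / (1 - phi_1^2) = 3 / (1 - (0.709)^2) = 3 / 0.497319 = 6.032345.
  gamma(1) = phi_1 gamma(0) = (0.709)(6.032345) = 4.276933.
Therefore gamma(1) = 4.2769 (to 4 decimal places).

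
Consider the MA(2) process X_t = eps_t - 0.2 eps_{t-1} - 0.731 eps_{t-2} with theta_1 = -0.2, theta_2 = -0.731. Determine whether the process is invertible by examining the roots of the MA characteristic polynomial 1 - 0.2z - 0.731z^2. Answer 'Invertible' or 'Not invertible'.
\text{Invertible}

The MA(q) characteristic polynomial is P(z) = 1 - 0.2z - 0.731z^2.
Invertibility requires all roots to lie outside the unit circle, i.e. |z| > 1 for every root.
Set 1 + (-0.2) z + (-0.731) z^2 = 0, i.e. a z^2 + b z + c = 0 with a = -0.731, b = -0.2, c = 1.
Discriminant D = b^2 - 4ac = (-0.2)^2 - 4*(-0.731)*1 = 0.04 - (-2.924) = 2.964.
D >= 0, so the roots are real: z = (-b +/- sqrt(D)) / (2a) = (0.2 +/- 1.721627) / (-1.462).
  z_1 = (0.2 + 1.721627) / (-1.462) = -1.3144,   |z_1| = 1.3144.
  z_2 = (0.2 - 1.721627) / (-1.462) = 1.0408,   |z_2| = 1.0408.
Moduli of all roots: 1.3144, 1.0408.
All moduli strictly greater than 1? Yes.
Verdict: Invertible.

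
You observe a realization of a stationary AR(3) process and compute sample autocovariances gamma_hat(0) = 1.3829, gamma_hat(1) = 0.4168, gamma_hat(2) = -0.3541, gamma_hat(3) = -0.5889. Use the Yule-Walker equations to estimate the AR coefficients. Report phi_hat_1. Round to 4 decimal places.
\hat\phi_{1} = 0.3161

The Yule-Walker equations for an AR(p) process read, in matrix form,
  Gamma_p phi = r_p,   with   (Gamma_p)_{ij} = gamma(|i - j|),
                       (r_p)_i = gamma(i),   i,j = 1..p.
Substitute the sample gammas (Toeplitz matrix and right-hand side of size 3):
  Gamma_p = [[1.3829, 0.4168, -0.3541], [0.4168, 1.3829, 0.4168], [-0.3541, 0.4168, 1.3829]]
  r_p     = [0.4168, -0.3541, -0.5889]
Written out (R1..R3):
  (R1) 1.3829 phi_1 + 0.4168 phi_2 - 0.3541 phi_3 = 0.4168
  (R2) 0.4168 phi_1 + 1.3829 phi_2 + 0.4168 phi_3 = -0.3541
  (R3) -0.3541 phi_1 + 0.4168 phi_2 + 1.3829 phi_3 = -0.5889
Gaussian elimination:
  R2 <- R2 - (0.4168/1.3829) R1 = R2 - (0.301396) R1:  1.257278 phi_2 + 0.523524 phi_3 = -0.479722
  R3 <- R3 - (-0.3541/1.3829) R1 = R3 - (-0.256056) R1:  0.523524 phi_2 + 1.292231 phi_3 = -0.482176
  R3 <- R3 - (0.523524/1.257278) R2 = R3 - (0.416395) R2:  1.074238 phi_3 = -0.282422
Back-substitution:
  phi_hat_3 = -0.282422 / 1.074238 = -0.262905
  phi_hat_2 = (-0.479722 - (0.523524)(-0.262905)) / 1.257278 = -0.272084
  phi_hat_1 = (0.4168 - (0.4168)(-0.272084) - (-0.3541)(-0.262905)) / 1.3829 = 0.316082
So phi_hat = [0.3161, -0.2721, -0.2629].
Therefore phi_hat_1 = 0.3161.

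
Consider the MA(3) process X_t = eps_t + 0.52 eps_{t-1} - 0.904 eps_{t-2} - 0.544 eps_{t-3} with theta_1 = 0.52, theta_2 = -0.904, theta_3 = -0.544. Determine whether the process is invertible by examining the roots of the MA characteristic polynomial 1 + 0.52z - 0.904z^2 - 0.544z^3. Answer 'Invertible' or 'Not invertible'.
\text{Invertible}

The MA(q) characteristic polynomial is P(z) = 1 + 0.52z - 0.904z^2 - 0.544z^3.
Invertibility requires all roots to lie outside the unit circle, i.e. |z| > 1 for every root.
Degree 3: look for a simple real root z0 first, then factor out (1 - z/z0) and solve the remaining quadratic.
Testing z0 = -1.25: P(-1.25) = 1 + (0.52)(-1.25) + (-0.904)(-1.25)^2 + (-0.544)(-1.25)^3
  = 1 + (-0.65) + (-1.4125) + (1.0625) = 0.  So z_0 = -1.25 is a root, |z_0| = 1.25.
Divide out the factor (1 + 0.8 z) = (1 - z/z0) (since 1/z0 = -0.8):
  P(z) = (1 + 0.8 z)(1 + (-0.28) z + (-0.68) z^2)
  [check: z-coef -0.28 - (-0.8) = 0.52; z^2-coef -0.68 - (-0.8)(-0.28) = -0.904; z^3-coef -(-0.8)(-0.68) = -0.544.]
Remaining roots from the quadratic factor 1 + (-0.28) z + (-0.68) z^2:
  Set 1 + (-0.28) z + (-0.68) z^2 = 0, i.e. a z^2 + b z + c = 0 with a = -0.68, b = -0.28, c = 1.
  Discriminant D = b^2 - 4ac = (-0.28)^2 - 4*(-0.68)*1 = 0.0784 - (-2.72) = 2.7984.
  D >= 0, so the roots are real: z = (-b +/- sqrt(D)) / (2a) = (0.28 +/- 1.672842) / (-1.36).
    z_1 = (0.28 + 1.672842) / (-1.36) = -1.4359,   |z_1| = 1.4359.
    z_2 = (0.28 - 1.672842) / (-1.36) = 1.0241,   |z_2| = 1.0241.
Moduli of all roots: 1.2500, 1.4359, 1.0241.
All moduli strictly greater than 1? Yes.
Verdict: Invertible.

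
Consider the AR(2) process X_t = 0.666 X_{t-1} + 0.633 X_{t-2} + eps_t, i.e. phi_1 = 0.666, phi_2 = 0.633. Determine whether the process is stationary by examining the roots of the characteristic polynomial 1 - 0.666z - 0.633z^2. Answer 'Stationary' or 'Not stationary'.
\text{Not stationary}

The AR(p) characteristic polynomial is P(z) = 1 - 0.666z - 0.633z^2.
Stationarity requires all roots to lie outside the unit circle, i.e. |z| > 1 for every root.
Set 1 + (-0.666) z + (-0.633) z^2 = 0, i.e. a z^2 + b z + c = 0 with a = -0.633, b = -0.666, c = 1.
Discriminant D = b^2 - 4ac = (-0.666)^2 - 4*(-0.633)*1 = 0.443556 - (-2.532) = 2.975556.
D >= 0, so the roots are real: z = (-b +/- sqrt(D)) / (2a) = (0.666 +/- 1.72498) / (-1.266).
  z_1 = (0.666 + 1.72498) / (-1.266) = -1.8886,   |z_1| = 1.8886.
  z_2 = (0.666 - 1.72498) / (-1.266) = 0.8365,   |z_2| = 0.8365.
Moduli of all roots: 1.8886, 0.8365.
All moduli strictly greater than 1? No.
Verdict: Not stationary.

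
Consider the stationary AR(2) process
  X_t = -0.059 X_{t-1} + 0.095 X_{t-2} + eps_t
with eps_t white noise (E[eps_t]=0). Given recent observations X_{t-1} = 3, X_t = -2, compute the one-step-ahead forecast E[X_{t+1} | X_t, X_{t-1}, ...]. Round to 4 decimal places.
E[X_{t+1} \mid \mathcal F_t] = 0.4030

For an AR(p) model X_t = c + sum_i phi_i X_{t-i} + eps_t, the
one-step-ahead conditional mean is
  E[X_{t+1} | X_t, ...] = c + sum_i phi_i X_{t+1-i}.
Substitute known values:
  E[X_{t+1} | ...] = (-0.059) * (-2) + (0.095) * (3)
                   = 0.4030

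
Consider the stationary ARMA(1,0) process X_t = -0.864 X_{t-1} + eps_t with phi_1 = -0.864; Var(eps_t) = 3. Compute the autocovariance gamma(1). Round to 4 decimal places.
\gamma(1) = -10.2247

Multiply the model equation by X_{t-k} and take expectations. With theta_0 = psi_0 = 1 and psi_j the MA(infinity) weights, this gives
  gamma(k) - sum_i phi_i gamma(k-i) = c_k,
  c_k = sigma^2 * sum_{j=k..q} theta_j psi_{j-k}   (c_k = 0 for k > q),
using gamma(-m) = gamma(m).
Pure AR (q = 0): c_0 = sigma^2 = 3, c_k = 0 for k >= 1.
Equations for k = 0 and k = 1 (AR order 1):
  gamma(0) = phi_1 gamma(1) + c_0
  gamma(1) = phi_1 gamma(0) + c_1
Substituting the second into the first: gamma(0) (1 - phi_1^2) = c_0 + phi_1 c_1, so
  gamma(0) = c_0 / (1 - phi_1^2) = 3 / (1 - (-0.864)^2) = 3 / 0.253504 = 11.834133.
  gamma(1) = phi_1 gamma(0) = (-0.864)(11.834133) = -10.224691.
Therefore gamma(1) = -10.2247 (to 4 decimal places).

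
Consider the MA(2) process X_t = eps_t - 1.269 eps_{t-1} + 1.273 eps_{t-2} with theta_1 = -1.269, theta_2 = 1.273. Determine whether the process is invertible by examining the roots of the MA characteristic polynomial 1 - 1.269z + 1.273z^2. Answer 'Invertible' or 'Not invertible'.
\text{Not invertible}

The MA(q) characteristic polynomial is P(z) = 1 - 1.269z + 1.273z^2.
Invertibility requires all roots to lie outside the unit circle, i.e. |z| > 1 for every root.
Set 1 + (-1.269) z + (1.273) z^2 = 0, i.e. a z^2 + b z + c = 0 with a = 1.273, b = -1.269, c = 1.
Discriminant D = b^2 - 4ac = (-1.269)^2 - 4*(1.273)*1 = 1.610361 - (5.092) = -3.481639.
D < 0, so the roots are the complex-conjugate pair z = (-b +/- i sqrt(-D)) / (2a) = 0.4984 +/- 0.7329i.
For a conjugate pair |z|^2 = z * conj(z) = (product of roots) = c/a = 1/(1.273) = 0.785546, so |z| = sqrt(0.785546) = 0.8863 for both roots.
Moduli of all roots: 0.8863, 0.8863.
All moduli strictly greater than 1? No.
Verdict: Not invertible.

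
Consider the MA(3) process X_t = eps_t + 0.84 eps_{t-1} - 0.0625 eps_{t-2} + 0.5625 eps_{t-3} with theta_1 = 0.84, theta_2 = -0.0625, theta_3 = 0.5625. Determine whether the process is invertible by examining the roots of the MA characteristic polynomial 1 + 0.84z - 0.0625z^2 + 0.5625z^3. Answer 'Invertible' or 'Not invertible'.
\text{Not invertible}

The MA(q) characteristic polynomial is P(z) = 1 + 0.84z - 0.0625z^2 + 0.5625z^3.
Invertibility requires all roots to lie outside the unit circle, i.e. |z| > 1 for every root.
Degree 3: look for a simple real root z0 first, then factor out (1 - z/z0) and solve the remaining quadratic.
Testing z0 = -0.8: P(-0.8) = 1 + (0.84)(-0.8) + (-0.0625)(-0.8)^2 + (0.5625)(-0.8)^3
  = 1 + (-0.672) + (-0.04) + (-0.288) = 0.  So z_0 = -0.8 is a root, |z_0| = 0.8.
Divide out the factor (1 + 1.25 z) = (1 - z/z0) (since 1/z0 = -1.25):
  P(z) = (1 + 1.25 z)(1 + (-0.41) z + (0.45) z^2)
  [check: z-coef -0.41 - (-1.25) = 0.84; z^2-coef 0.45 - (-1.25)(-0.41) = -0.0625; z^3-coef -(-1.25)(0.45) = 0.5625.]
Remaining roots from the quadratic factor 1 + (-0.41) z + (0.45) z^2:
  Set 1 + (-0.41) z + (0.45) z^2 = 0, i.e. a z^2 + b z + c = 0 with a = 0.45, b = -0.41, c = 1.
  Discriminant D = b^2 - 4ac = (-0.41)^2 - 4*(0.45)*1 = 0.1681 - (1.8) = -1.6319.
  D < 0, so the roots are the complex-conjugate pair z = (-b +/- i sqrt(-D)) / (2a) = 0.4556 +/- 1.4194i.
  For a conjugate pair |z|^2 = z * conj(z) = (product of roots) = c/a = 1/(0.45) = 2.222222, so |z| = sqrt(2.222222) = 1.4907 for both roots.
Moduli of all roots: 0.8000, 1.4907, 1.4907.
All moduli strictly greater than 1? No.
Verdict: Not invertible.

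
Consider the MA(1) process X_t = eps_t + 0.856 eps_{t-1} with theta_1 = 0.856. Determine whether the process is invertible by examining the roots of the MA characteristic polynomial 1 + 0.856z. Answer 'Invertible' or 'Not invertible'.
\text{Invertible}

The MA(q) characteristic polynomial is P(z) = 1 + 0.856z.
Invertibility requires all roots to lie outside the unit circle, i.e. |z| > 1 for every root.
This is linear in z: 1 + (0.856) z = 0  =>  z = -1/(0.856) = -1.168224,  |z| = 1.168224.
Moduli of all roots: 1.1682.
All moduli strictly greater than 1? Yes.
Verdict: Invertible.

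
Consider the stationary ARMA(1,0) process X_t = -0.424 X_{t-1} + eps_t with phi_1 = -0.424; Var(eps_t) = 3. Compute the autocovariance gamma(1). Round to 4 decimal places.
\gamma(1) = -1.5508

Multiply the model equation by X_{t-k} and take expectations. With theta_0 = psi_0 = 1 and psi_j the MA(infinity) weights, this gives
  gamma(k) - sum_i phi_i gamma(k-i) = c_k,
  c_k = sigma^2 * sum_{j=k..q} theta_j psi_{j-k}   (c_k = 0 for k > q),
using gamma(-m) = gamma(m).
Pure AR (q = 0): c_0 = sigma^2 = 3, c_k = 0 for k >= 1.
Equations for k = 0 and k = 1 (AR order 1):
  gamma(0) = phi_1 gamma(1) + c_0
  gamma(1) = phi_1 gamma(0) + c_1
Substituting the second into the first: gamma(0) (1 - phi_1^2) = c_0 + phi_1 c_1, so
  gamma(0) = c_0 / (1 - phi_1^2) = 3 / (1 - (-0.424)^2) = 3 / 0.820224 = 3.657537.
  gamma(1) = phi_1 gamma(0) = (-0.424)(3.657537) = -1.550796.
Therefore gamma(1) = -1.5508 (to 4 decimal places).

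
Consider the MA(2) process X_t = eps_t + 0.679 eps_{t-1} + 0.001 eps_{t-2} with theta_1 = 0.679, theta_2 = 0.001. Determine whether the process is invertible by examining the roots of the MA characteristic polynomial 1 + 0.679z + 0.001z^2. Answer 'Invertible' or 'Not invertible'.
\text{Invertible}

The MA(q) characteristic polynomial is P(z) = 1 + 0.679z + 0.001z^2.
Invertibility requires all roots to lie outside the unit circle, i.e. |z| > 1 for every root.
Set 1 + (0.679) z + (0.001) z^2 = 0, i.e. a z^2 + b z + c = 0 with a = 0.001, b = 0.679, c = 1.
Discriminant D = b^2 - 4ac = (0.679)^2 - 4*(0.001)*1 = 0.461041 - (0.004) = 0.457041.
D >= 0, so the roots are real: z = (-b +/- sqrt(D)) / (2a) = (-0.679 +/- 0.676048) / (0.002).
  z_1 = (-0.679 + 0.676048) / (0.002) = -1.476,   |z_1| = 1.476.
  z_2 = (-0.679 - 0.676048) / (0.002) = -677.524,   |z_2| = 677.524.
Moduli of all roots: 1.4760, 677.5240.
All moduli strictly greater than 1? Yes.
Verdict: Invertible.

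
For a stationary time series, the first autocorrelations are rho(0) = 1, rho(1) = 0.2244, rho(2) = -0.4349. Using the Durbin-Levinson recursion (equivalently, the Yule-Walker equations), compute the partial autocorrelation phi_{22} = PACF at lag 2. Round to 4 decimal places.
\phi_{22} = -0.5110

The PACF at lag k is phi_{kk}, the last component of the solution
to the Yule-Walker system G_k phi = r_k where
  (G_k)_{ij} = rho(|i - j|), (r_k)_i = rho(i), i,j = 1..k.
Equivalently, Durbin-Levinson gives phi_{kk} iteratively:
  phi_{11} = rho(1)
  phi_{kk} = [rho(k) - sum_{j=1..k-1} phi_{k-1,j} rho(k-j)]
            / [1 - sum_{j=1..k-1} phi_{k-1,j} rho(j)],
  phi_{k,j} = phi_{k-1,j} - phi_{kk} phi_{k-1,k-j},  j = 1..k-1.
Step k = 1:
  phi_11 = rho(1) = 0.2244.
Step k = 2:
  phi_22 = [rho(2) - phi_11 rho(1)] / [1 - phi_11 rho(1)] = [-0.4349 - (0.2244)(0.2244)] / [1 - (0.2244)(0.2244)]
         = -0.48525536 / 0.94964464 = -0.511.
Therefore phi_{22} = -0.5110.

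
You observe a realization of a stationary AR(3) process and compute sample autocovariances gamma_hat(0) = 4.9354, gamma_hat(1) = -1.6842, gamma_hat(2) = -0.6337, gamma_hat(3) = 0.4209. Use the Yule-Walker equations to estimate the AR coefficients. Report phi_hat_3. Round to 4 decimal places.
\hat\phi_{3} = -0.0800

The Yule-Walker equations for an AR(p) process read, in matrix form,
  Gamma_p phi = r_p,   with   (Gamma_p)_{ij} = gamma(|i - j|),
                       (r_p)_i = gamma(i),   i,j = 1..p.
Substitute the sample gammas (Toeplitz matrix and right-hand side of size 3):
  Gamma_p = [[4.9354, -1.6842, -0.6337], [-1.6842, 4.9354, -1.6842], [-0.6337, -1.6842, 4.9354]]
  r_p     = [-1.6842, -0.6337, 0.4209]
Written out (R1..R3):
  (R1) 4.9354 phi_1 - 1.6842 phi_2 - 0.6337 phi_3 = -1.6842
  (R2) -1.6842 phi_1 + 4.9354 phi_2 - 1.6842 phi_3 = -0.6337
  (R3) -0.6337 phi_1 - 1.6842 phi_2 + 4.9354 phi_3 = 0.4209
Gaussian elimination:
  R2 <- R2 - (-1.6842/4.9354) R1 = R2 - (-0.341249) R1:  4.360669 phi_2 - 1.900449 phi_3 = -1.208431
  R3 <- R3 - (-0.6337/4.9354) R1 = R3 - (-0.128399) R1:  -1.900449 phi_2 + 4.854034 phi_3 = 0.204651
  R3 <- R3 - (-1.900449/4.360669) R2 = R3 - (-0.435816) R2:  4.025787 phi_3 = -0.322003
Back-substitution:
  phi_hat_3 = -0.322003 / 4.025787 = -0.079985
  phi_hat_2 = (-1.208431 - (-1.900449)(-0.079985)) / 4.360669 = -0.31198
  phi_hat_1 = (-1.6842 - (-1.6842)(-0.31198) - (-0.6337)(-0.079985)) / 4.9354 = -0.457982
So phi_hat = [-0.4580, -0.3120, -0.0800].
Therefore phi_hat_3 = -0.0800.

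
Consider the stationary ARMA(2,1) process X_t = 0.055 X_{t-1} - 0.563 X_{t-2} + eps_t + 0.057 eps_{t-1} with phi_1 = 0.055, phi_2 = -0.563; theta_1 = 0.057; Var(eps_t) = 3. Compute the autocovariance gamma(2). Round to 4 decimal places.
\gamma(2) = -2.4793

Multiply the model equation by X_{t-k} and take expectations. With theta_0 = psi_0 = 1 and psi_j the MA(infinity) weights, this gives
  gamma(k) - sum_i phi_i gamma(k-i) = c_k,
  c_k = sigma^2 * sum_{j=k..q} theta_j psi_{j-k}   (c_k = 0 for k > q),
using gamma(-m) = gamma(m).
psi-weights needed (psi_j = theta_j + sum_i phi_i psi_{j-i}):
  psi_1 = theta_1 + phi_1 = 0.057 + (0.055) = 0.112
Right-hand sides:
  c_0 = sigma^2 (1 + theta_1 psi_1) = 3 * (1 + (0.057)(0.112)) = 3 * 1.006384 = 3.019152
  c_1 = sigma^2 theta_1 = 3 * (0.057) = 0.171
  c_2 = 0
Equations for k = 0, 1, 2 (AR order 2, c_2 = 0):
  (E0) gamma(0) = phi_1 gamma(1) + phi_2 gamma(2) + c_0
  (E1) gamma(1) = phi_1 gamma(0) + phi_2 gamma(1) + c_1
  (E2) gamma(2) = phi_1 gamma(1) + phi_2 gamma(0)
From (E1): gamma(1) = A gamma(0) + B with
  A = phi_1 / (1 - phi_2) = 0.055 / 1.563 = 0.035189,   B = c_1 / (1 - phi_2) = 0.171 / 1.563 = 0.109405.
Insert (E2) into (E0): gamma(0) (1 - phi_2^2) = phi_1 (1 + phi_2) gamma(1) + c_0.
  phi_1 (1 + phi_2) = (0.055)(0.437) = 0.024035,   1 - phi_2^2 = 0.683031.
Replace gamma(1) by A gamma(0) + B and collect gamma(0):
  gamma(0) [0.683031 - (0.024035)(0.035189)] = (0.024035)(0.109405) + 3.019152
  gamma(0) * 0.682185 = 3.021782
  gamma(0) = 3.021782 / 0.682185 = 4.429562.
  gamma(1) = A gamma(0) + B = (0.035189)(4.429562) + (0.109405) = 0.265276.
  gamma(2) = phi_1 gamma(1) + phi_2 gamma(0) = (0.055)(0.265276) + (-0.563)(4.429562) = -2.479253.
Therefore gamma(2) = -2.4793 (to 4 decimal places).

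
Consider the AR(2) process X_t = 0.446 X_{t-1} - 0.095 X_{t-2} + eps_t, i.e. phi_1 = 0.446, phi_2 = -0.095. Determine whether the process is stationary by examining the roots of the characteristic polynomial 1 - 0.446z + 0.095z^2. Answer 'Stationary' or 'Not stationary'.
\text{Stationary}

The AR(p) characteristic polynomial is P(z) = 1 - 0.446z + 0.095z^2.
Stationarity requires all roots to lie outside the unit circle, i.e. |z| > 1 for every root.
Set 1 + (-0.446) z + (0.095) z^2 = 0, i.e. a z^2 + b z + c = 0 with a = 0.095, b = -0.446, c = 1.
Discriminant D = b^2 - 4ac = (-0.446)^2 - 4*(0.095)*1 = 0.198916 - (0.38) = -0.181084.
D < 0, so the roots are the complex-conjugate pair z = (-b +/- i sqrt(-D)) / (2a) = 2.3474 +/- 2.2397i.
For a conjugate pair |z|^2 = z * conj(z) = (product of roots) = c/a = 1/(0.095) = 10.526316, so |z| = sqrt(10.526316) = 3.2444 for both roots.
Moduli of all roots: 3.2444, 3.2444.
All moduli strictly greater than 1? Yes.
Verdict: Stationary.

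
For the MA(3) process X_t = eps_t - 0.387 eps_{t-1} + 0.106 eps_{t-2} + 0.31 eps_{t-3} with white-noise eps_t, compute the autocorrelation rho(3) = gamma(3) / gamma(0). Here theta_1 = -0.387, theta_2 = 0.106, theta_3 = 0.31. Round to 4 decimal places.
\rho(3) = 0.2466

For an MA(q) process with theta_0 = 1, the autocovariance is
  gamma(k) = sigma^2 * sum_{i=0..q-k} theta_i * theta_{i+k},
and rho(k) = gamma(k) / gamma(0). Sigma^2 cancels.
  numerator   = (1)*(0.31) = 0.31.
  denominator = (1)^2 + (-0.387)^2 + (0.106)^2 + (0.31)^2 = 1.257105.
  rho(3) = 0.31 / 1.257105 = 0.2466.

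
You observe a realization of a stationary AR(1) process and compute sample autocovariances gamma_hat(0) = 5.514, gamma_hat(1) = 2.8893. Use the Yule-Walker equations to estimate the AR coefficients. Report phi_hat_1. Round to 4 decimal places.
\hat\phi_{1} = 0.5240

The Yule-Walker equations for an AR(p) process read, in matrix form,
  Gamma_p phi = r_p,   with   (Gamma_p)_{ij} = gamma(|i - j|),
                       (r_p)_i = gamma(i),   i,j = 1..p.
Substitute the sample gammas (Toeplitz matrix and right-hand side of size 1):
  Gamma_p = [[5.514]]
  r_p     = [2.8893]
With p = 1 this is the single equation gamma(0) phi_1 = gamma(1):
  phi_hat_1 = gamma(1) / gamma(0) = 2.8893 / 5.514 = 0.5240.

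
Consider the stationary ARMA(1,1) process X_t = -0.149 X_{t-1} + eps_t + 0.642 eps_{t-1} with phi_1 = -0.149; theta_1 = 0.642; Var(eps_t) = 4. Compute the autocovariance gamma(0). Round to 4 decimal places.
\gamma(0) = 4.9943

Multiply the model equation by X_{t-k} and take expectations. With theta_0 = psi_0 = 1 and psi_j the MA(infinity) weights, this gives
  gamma(k) - sum_i phi_i gamma(k-i) = c_k,
  c_k = sigma^2 * sum_{j=k..q} theta_j psi_{j-k}   (c_k = 0 for k > q),
using gamma(-m) = gamma(m).
psi-weights needed (psi_j = theta_j + sum_i phi_i psi_{j-i}):
  psi_1 = theta_1 + phi_1 = 0.642 + (-0.149) = 0.493
Right-hand sides:
  c_0 = sigma^2 (1 + theta_1 psi_1) = 4 * (1 + (0.642)(0.493)) = 4 * 1.316506 = 5.266024
  c_1 = sigma^2 theta_1 = 4 * (0.642) = 2.568
  c_2 = 0
Equations for k = 0 and k = 1 (AR order 1):
  gamma(0) = phi_1 gamma(1) + c_0
  gamma(1) = phi_1 gamma(0) + c_1
Substituting the second into the first: gamma(0) (1 - phi_1^2) = c_0 + phi_1 c_1, so
  gamma(0) = (c_0 + phi_1 c_1) / (1 - phi_1^2) = (5.266024 + (-0.149)(2.568)) / (1 - (-0.149)^2) = 4.883392 / 0.977799 = 4.99427.
Therefore gamma(0) = 4.9943 (to 4 decimal places).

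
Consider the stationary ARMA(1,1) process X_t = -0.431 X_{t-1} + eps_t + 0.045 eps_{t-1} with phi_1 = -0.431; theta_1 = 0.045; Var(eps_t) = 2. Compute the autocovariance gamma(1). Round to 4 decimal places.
\gamma(1) = -0.9297

Multiply the model equation by X_{t-k} and take expectations. With theta_0 = psi_0 = 1 and psi_j the MA(infinity) weights, this gives
  gamma(k) - sum_i phi_i gamma(k-i) = c_k,
  c_k = sigma^2 * sum_{j=k..q} theta_j psi_{j-k}   (c_k = 0 for k > q),
using gamma(-m) = gamma(m).
psi-weights needed (psi_j = theta_j + sum_i phi_i psi_{j-i}):
  psi_1 = theta_1 + phi_1 = 0.045 + (-0.431) = -0.386
Right-hand sides:
  c_0 = sigma^2 (1 + theta_1 psi_1) = 2 * (1 + (0.045)(-0.386)) = 2 * 0.98263 = 1.96526
  c_1 = sigma^2 theta_1 = 2 * (0.045) = 0.09
  c_2 = 0
Equations for k = 0 and k = 1 (AR order 1):
  gamma(0) = phi_1 gamma(1) + c_0
  gamma(1) = phi_1 gamma(0) + c_1
Substituting the second into the first: gamma(0) (1 - phi_1^2) = c_0 + phi_1 c_1, so
  gamma(0) = (c_0 + phi_1 c_1) / (1 - phi_1^2) = (1.96526 + (-0.431)(0.09)) / (1 - (-0.431)^2) = 1.92647 / 0.814239 = 2.365976.
  gamma(1) = phi_1 gamma(0) + c_1 = (-0.431)(2.365976) + (0.09) = -0.929736.
Therefore gamma(1) = -0.9297 (to 4 decimal places).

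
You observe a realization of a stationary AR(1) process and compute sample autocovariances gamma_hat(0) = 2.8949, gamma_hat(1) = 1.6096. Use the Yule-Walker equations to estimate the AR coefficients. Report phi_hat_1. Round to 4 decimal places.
\hat\phi_{1} = 0.5560

The Yule-Walker equations for an AR(p) process read, in matrix form,
  Gamma_p phi = r_p,   with   (Gamma_p)_{ij} = gamma(|i - j|),
                       (r_p)_i = gamma(i),   i,j = 1..p.
Substitute the sample gammas (Toeplitz matrix and right-hand side of size 1):
  Gamma_p = [[2.8949]]
  r_p     = [1.6096]
With p = 1 this is the single equation gamma(0) phi_1 = gamma(1):
  phi_hat_1 = gamma(1) / gamma(0) = 1.6096 / 2.8949 = 0.5560.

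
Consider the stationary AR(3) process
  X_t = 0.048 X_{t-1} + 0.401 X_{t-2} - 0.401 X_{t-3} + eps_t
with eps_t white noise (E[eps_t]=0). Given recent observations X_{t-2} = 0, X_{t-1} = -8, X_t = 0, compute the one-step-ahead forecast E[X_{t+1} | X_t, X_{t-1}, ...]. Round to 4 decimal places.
E[X_{t+1} \mid \mathcal F_t] = -3.2080

For an AR(p) model X_t = c + sum_i phi_i X_{t-i} + eps_t, the
one-step-ahead conditional mean is
  E[X_{t+1} | X_t, ...] = c + sum_i phi_i X_{t+1-i}.
Substitute known values:
  E[X_{t+1} | ...] = (0.048) * (0) + (0.401) * (-8) + (-0.401) * (0)
                   = -3.2080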